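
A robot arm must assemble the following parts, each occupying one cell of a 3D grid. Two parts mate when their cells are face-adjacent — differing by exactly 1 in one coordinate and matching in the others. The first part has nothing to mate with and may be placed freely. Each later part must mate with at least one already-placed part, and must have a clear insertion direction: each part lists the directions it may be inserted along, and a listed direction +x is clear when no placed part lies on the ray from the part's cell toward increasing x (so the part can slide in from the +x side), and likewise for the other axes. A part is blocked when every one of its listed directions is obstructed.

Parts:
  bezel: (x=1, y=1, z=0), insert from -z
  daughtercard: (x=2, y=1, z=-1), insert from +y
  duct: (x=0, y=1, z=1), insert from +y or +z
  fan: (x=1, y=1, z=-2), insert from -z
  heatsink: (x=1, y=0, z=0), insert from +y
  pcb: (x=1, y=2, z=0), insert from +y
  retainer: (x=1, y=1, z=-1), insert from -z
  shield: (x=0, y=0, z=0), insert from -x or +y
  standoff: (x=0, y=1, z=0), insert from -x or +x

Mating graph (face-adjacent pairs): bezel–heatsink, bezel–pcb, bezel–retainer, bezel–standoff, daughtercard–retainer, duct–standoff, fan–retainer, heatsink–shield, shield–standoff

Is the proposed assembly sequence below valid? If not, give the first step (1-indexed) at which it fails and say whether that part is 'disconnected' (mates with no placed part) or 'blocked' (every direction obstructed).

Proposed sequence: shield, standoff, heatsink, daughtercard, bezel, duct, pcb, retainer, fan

1. shield@(0, 0, 0) [-x clear] — {shield}
2. standoff@(0, 1, 0) [-x clear] — {shield, standoff}
3. heatsink@(1, 0, 0) [+y clear] — {heatsink, shield, standoff}
4. daughtercard@(2, 1, -1) — no placed neighbour ⇒ disconnected

Invalid at step 4 (disconnected)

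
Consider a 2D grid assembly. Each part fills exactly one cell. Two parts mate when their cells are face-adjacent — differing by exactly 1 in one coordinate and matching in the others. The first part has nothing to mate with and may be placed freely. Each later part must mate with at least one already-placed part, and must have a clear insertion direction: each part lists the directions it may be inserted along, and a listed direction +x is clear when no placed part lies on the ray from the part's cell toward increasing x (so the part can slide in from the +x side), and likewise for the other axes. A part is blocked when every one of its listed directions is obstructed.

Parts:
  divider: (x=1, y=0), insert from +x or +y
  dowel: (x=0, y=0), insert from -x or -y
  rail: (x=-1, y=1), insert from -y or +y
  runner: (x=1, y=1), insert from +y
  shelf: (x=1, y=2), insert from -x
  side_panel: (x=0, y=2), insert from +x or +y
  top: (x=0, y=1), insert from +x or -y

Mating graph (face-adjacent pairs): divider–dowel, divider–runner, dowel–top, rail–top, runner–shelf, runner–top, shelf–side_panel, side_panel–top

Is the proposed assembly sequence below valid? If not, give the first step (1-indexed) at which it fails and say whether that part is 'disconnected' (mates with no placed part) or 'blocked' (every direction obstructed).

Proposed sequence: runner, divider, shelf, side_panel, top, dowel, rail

1. runner@(1, 1) [+y clear] — {runner}
2. divider@(1, 0) [+x clear] — {divider, runner}
3. shelf@(1, 2) [-x clear] — {divider, runner, shelf}
4. side_panel@(0, 2) [+y clear] — {divider, runner, shelf, side_panel}
5. top@(0, 1) [-y clear] — {divider, runner, shelf, side_panel, top}
6. dowel@(0, 0) [-x clear] — {divider, dowel, runner, shelf, side_panel, top}
7. rail@(-1, 1) [-y clear] — {divider, dowel, rail, runner, shelf, side_panel, top}

Valid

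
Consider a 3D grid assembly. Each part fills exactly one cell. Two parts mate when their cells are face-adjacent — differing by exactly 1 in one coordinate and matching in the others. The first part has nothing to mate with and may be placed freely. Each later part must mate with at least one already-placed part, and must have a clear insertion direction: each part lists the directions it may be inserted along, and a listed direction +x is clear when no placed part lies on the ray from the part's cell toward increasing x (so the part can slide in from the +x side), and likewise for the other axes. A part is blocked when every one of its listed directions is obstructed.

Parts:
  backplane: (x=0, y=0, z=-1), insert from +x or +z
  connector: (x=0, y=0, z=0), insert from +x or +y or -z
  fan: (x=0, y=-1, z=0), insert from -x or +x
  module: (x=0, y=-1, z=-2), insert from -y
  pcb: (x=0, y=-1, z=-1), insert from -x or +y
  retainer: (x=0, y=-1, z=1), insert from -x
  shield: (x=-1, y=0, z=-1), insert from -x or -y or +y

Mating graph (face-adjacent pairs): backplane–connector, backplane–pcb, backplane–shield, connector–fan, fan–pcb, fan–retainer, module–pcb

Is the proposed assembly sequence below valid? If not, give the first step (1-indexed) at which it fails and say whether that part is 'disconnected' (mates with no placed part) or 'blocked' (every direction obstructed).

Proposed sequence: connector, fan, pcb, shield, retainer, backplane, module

Invalid at step 4 (disconnected)

1. connector@(0, 0, 0) [+x clear] — {connector}
2. fan@(0, -1, 0) [-x clear] — {connector, fan}
3. pcb@(0, -1, -1) [-x clear] — {connector, fan, pcb}
4. shield@(-1, 0, -1) — no placed neighbour ⇒ disconnected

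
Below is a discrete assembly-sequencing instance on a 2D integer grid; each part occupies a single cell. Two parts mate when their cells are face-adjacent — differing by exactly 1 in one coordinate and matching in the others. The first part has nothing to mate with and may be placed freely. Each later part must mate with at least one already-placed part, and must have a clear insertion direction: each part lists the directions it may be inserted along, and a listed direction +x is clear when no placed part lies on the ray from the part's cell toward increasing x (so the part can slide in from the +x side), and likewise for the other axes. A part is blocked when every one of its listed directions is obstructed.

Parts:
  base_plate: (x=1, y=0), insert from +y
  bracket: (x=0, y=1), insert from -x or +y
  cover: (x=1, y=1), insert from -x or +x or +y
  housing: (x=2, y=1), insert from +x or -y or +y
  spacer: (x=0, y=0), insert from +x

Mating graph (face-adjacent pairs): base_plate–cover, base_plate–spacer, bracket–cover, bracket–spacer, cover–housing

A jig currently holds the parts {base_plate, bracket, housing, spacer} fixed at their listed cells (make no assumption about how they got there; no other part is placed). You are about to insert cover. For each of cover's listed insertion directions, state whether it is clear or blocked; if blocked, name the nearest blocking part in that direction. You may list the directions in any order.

-x: nearest on ray is bracket@(0, 1) ⇒ blocked
+x: nearest on ray is housing@(2, 1) ⇒ blocked
+y: ray from cover(1, 1) has no placed part ⇒ clear

+x: blocked by housing; +y: clear; -x: blocked by bracket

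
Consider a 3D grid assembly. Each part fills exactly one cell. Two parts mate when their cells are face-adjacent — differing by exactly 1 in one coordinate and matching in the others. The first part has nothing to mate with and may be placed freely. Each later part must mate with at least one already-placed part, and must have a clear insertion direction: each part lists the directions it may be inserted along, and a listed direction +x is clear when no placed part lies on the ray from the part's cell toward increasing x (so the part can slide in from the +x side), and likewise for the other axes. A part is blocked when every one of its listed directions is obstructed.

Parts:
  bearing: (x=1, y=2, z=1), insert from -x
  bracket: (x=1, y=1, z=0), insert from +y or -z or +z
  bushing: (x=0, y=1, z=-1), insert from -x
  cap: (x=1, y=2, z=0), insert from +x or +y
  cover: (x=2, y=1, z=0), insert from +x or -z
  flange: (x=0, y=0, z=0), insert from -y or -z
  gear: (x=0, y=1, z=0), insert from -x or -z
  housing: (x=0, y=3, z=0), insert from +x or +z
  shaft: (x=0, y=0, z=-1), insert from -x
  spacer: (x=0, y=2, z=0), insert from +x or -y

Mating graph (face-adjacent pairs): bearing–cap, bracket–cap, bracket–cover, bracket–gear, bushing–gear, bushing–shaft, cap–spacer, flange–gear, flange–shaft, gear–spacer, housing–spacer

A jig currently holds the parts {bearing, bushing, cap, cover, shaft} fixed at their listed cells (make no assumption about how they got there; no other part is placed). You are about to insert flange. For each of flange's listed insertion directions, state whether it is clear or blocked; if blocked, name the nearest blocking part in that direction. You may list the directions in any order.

-y: ray from flange(0, 0, 0) has no placed part ⇒ clear
-z: nearest on ray is shaft@(0, 0, -1) ⇒ blocked

-y: clear; -z: blocked by shaft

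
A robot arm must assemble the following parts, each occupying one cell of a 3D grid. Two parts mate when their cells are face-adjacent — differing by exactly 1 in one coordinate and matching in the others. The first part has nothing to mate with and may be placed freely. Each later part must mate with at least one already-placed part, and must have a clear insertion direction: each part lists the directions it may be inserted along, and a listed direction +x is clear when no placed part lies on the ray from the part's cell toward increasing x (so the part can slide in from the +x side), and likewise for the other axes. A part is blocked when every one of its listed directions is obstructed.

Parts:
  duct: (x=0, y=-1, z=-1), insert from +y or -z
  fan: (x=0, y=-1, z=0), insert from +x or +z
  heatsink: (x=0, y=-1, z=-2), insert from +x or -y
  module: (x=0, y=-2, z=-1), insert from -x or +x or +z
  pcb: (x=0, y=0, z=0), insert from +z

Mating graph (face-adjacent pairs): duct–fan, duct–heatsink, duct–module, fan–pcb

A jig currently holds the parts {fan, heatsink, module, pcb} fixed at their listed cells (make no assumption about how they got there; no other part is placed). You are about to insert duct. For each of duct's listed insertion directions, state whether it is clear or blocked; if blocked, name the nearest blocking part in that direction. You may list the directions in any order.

+y: ray from duct(0, -1, -1) has no placed part ⇒ clear
-z: nearest on ray is heatsink@(0, -1, -2) ⇒ blocked

+y: clear; -z: blocked by heatsink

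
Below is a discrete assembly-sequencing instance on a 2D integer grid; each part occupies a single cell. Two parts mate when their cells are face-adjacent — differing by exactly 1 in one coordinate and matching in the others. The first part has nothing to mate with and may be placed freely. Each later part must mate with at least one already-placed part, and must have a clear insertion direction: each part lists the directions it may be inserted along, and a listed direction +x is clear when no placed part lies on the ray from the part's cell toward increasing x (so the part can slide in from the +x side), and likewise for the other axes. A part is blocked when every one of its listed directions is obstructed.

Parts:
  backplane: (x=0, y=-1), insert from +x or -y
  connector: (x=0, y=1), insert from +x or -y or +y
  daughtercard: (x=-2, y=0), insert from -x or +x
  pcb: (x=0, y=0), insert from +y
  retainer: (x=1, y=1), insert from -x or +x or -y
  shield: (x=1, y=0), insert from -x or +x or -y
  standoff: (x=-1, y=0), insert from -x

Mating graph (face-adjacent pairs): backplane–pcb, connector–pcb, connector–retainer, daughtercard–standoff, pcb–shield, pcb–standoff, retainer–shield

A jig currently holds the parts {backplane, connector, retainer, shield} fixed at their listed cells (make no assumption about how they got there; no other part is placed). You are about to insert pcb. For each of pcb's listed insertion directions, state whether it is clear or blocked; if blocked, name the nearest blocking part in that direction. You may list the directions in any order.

+y: blocked by connector

+y: nearest on ray is connector@(0, 1) ⇒ blocked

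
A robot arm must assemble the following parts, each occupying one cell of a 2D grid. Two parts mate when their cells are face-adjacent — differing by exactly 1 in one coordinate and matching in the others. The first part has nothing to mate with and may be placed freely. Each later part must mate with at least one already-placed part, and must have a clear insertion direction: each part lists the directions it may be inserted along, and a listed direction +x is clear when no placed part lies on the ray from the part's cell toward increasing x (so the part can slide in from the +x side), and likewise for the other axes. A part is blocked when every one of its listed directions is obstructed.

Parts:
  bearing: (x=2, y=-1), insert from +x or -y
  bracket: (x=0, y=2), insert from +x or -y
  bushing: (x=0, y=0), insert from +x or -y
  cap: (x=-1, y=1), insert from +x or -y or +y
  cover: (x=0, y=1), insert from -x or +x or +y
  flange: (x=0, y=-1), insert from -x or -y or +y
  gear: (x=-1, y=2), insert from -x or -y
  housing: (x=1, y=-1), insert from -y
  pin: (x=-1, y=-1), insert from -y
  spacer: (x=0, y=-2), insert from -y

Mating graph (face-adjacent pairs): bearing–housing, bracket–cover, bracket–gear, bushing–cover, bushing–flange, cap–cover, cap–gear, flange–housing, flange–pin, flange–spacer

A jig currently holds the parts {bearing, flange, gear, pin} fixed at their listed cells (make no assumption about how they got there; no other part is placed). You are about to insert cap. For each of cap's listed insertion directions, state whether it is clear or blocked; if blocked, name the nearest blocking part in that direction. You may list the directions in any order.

+x: ray from cap(-1, 1) has no placed part ⇒ clear
-y: nearest on ray is pin@(-1, -1) ⇒ blocked
+y: nearest on ray is gear@(-1, 2) ⇒ blocked

+x: clear; +y: blocked by gear; -y: blocked by pin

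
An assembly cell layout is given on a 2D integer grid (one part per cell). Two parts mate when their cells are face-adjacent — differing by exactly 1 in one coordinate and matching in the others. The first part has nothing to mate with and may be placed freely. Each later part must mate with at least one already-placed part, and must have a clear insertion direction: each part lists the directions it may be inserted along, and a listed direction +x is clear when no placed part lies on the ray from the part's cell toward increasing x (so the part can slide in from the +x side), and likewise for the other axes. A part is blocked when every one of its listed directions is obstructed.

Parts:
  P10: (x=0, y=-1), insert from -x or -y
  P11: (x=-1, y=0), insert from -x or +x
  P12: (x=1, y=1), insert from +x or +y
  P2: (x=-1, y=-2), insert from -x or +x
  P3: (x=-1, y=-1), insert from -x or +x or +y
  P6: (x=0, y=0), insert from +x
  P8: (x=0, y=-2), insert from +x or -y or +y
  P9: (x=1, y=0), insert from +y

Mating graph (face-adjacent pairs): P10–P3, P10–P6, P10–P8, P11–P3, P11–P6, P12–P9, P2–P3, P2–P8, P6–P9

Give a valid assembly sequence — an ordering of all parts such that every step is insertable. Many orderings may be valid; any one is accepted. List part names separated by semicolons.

1. P10@(0, -1) [-x clear] — {P10}
2. P6@(0, 0) [+x clear] — {P10, P6}
3. P9@(1, 0) [+y clear] — {P10, P6, P9}
4. P11@(-1, 0) [-x clear] — {P10, P11, P6, P9}
5. P8@(0, -2) [+x clear] — {P10, P11, P6, P8, P9}
6. P2@(-1, -2) [-x clear] — {P10, P11, P2, P6, P8, P9}
7. P3@(-1, -1) [-x clear] — {P10, P11, P2, P3, P6, P8, P9}
8. P12@(1, 1) [+x clear] — {P10, P11, P12, P2, P3, P6, P8, P9}

P10; P6; P9; P11; P8; P2; P3; P12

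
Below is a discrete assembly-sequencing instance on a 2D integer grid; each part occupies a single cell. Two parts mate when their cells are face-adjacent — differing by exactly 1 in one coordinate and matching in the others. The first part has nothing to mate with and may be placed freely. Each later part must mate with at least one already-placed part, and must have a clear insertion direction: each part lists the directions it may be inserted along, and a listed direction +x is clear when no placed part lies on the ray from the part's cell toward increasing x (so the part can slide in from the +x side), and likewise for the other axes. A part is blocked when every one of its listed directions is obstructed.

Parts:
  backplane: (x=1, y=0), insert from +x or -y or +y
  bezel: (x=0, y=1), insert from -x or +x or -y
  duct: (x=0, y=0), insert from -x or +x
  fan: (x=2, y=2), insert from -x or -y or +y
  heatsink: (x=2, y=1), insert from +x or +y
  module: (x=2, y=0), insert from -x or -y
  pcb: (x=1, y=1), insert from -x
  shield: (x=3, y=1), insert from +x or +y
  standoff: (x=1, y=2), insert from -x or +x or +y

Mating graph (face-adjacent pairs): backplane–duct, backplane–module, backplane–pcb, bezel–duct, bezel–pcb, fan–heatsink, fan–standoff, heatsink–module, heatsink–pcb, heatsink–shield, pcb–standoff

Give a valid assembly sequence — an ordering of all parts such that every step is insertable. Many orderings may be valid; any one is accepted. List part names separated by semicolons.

heatsink; shield; fan; module; backplane; pcb; bezel; standoff; duct

1. heatsink@(2, 1) [+x clear] — {heatsink}
2. shield@(3, 1) [+x clear] — {heatsink, shield}
3. fan@(2, 2) [-x clear] — {fan, heatsink, shield}
4. module@(2, 0) [-x clear] — {fan, heatsink, module, shield}
5. backplane@(1, 0) [-y clear] — {backplane, fan, heatsink, module, shield}
6. pcb@(1, 1) [-x clear] — {backplane, fan, heatsink, module, pcb, shield}
7. bezel@(0, 1) [-x clear] — {backplane, bezel, fan, heatsink, module, pcb, shield}
8. standoff@(1, 2) [-x clear] — {backplane, bezel, fan, heatsink, module, pcb, shield, standoff}
9. duct@(0, 0) [-x clear] — {backplane, bezel, duct, fan, heatsink, module, pcb, shield, standoff}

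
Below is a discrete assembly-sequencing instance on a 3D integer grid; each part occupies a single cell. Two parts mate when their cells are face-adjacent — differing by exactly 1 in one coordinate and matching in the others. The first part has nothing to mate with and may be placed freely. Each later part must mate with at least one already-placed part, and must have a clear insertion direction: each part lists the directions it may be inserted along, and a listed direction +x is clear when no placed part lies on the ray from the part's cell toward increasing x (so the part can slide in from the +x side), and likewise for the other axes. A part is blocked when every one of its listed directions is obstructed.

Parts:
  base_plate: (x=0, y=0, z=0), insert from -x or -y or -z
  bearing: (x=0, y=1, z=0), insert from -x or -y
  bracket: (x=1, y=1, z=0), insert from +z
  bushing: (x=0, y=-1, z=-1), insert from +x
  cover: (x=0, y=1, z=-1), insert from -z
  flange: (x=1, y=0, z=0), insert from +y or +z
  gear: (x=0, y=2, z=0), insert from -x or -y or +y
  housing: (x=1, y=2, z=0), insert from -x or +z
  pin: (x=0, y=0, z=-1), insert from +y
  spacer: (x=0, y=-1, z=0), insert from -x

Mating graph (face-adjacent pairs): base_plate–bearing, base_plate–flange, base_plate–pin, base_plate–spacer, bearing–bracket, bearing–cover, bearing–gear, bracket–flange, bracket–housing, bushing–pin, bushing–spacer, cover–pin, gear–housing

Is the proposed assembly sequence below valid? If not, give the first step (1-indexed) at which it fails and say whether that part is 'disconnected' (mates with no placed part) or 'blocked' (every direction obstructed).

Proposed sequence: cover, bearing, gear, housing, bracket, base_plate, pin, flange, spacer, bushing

1. cover@(0, 1, -1) [-z clear] — {cover}
2. bearing@(0, 1, 0) [-x clear] — {bearing, cover}
3. gear@(0, 2, 0) [-x clear] — {bearing, cover, gear}
4. housing@(1, 2, 0) [+z clear] — {bearing, cover, gear, housing}
5. bracket@(1, 1, 0) [+z clear] — {bearing, bracket, cover, gear, housing}
6. base_plate@(0, 0, 0) [-x clear] — {base_plate, bearing, bracket, cover, gear, housing}
7. pin@(0, 0, -1) — +y all obstructed ⇒ blocked

Invalid at step 7 (blocked)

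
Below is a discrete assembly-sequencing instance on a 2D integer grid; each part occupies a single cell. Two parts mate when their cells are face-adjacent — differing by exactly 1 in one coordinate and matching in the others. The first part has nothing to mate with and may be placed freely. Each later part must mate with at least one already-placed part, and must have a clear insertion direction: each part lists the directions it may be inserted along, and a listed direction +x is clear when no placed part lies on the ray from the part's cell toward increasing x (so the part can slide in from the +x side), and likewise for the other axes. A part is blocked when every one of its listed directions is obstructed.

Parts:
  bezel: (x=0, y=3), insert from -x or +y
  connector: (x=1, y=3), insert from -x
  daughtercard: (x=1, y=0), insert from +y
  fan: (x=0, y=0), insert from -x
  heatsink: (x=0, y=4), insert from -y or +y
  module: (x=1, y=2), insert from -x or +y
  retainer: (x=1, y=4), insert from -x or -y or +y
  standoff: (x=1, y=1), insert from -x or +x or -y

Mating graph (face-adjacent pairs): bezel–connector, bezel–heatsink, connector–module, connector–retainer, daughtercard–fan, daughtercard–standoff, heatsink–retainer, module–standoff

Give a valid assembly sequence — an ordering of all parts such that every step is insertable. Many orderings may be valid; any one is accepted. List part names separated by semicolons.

1. daughtercard@(1, 0) [+y clear] — {daughtercard}
2. fan@(0, 0) [-x clear] — {daughtercard, fan}
3. standoff@(1, 1) [-x clear] — {daughtercard, fan, standoff}
4. module@(1, 2) [-x clear] — {daughtercard, fan, module, standoff}
5. connector@(1, 3) [-x clear] — {connector, daughtercard, fan, module, standoff}
6. retainer@(1, 4) [-x clear] — {connector, daughtercard, fan, module, retainer, standoff}
7. heatsink@(0, 4) [+y clear] — {connector, daughtercard, fan, heatsink, module, retainer, standoff}
8. bezel@(0, 3) [-x clear] — {bezel, connector, daughtercard, fan, heatsink, module, retainer, standoff}

daughtercard; fan; standoff; module; connector; retainer; heatsink; bezel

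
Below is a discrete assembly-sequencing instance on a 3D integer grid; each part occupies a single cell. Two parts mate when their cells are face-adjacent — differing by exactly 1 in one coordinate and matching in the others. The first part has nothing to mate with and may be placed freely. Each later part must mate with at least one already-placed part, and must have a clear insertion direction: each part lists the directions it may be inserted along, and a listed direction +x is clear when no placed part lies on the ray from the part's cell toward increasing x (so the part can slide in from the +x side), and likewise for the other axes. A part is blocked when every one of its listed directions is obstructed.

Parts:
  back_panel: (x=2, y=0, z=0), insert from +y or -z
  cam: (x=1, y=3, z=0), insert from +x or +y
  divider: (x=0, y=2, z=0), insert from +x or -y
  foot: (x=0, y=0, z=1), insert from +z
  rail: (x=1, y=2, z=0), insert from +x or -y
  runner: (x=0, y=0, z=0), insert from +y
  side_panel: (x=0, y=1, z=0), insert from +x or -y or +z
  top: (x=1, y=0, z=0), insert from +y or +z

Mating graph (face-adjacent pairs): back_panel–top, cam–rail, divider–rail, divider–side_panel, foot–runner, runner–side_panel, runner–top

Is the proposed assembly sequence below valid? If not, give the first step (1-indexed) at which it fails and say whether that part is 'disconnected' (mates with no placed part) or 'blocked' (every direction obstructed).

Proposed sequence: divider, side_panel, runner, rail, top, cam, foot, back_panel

1. divider@(0, 2, 0) [+x clear] — {divider}
2. side_panel@(0, 1, 0) [+x clear] — {divider, side_panel}
3. runner@(0, 0, 0) — +y all obstructed ⇒ blocked

Invalid at step 3 (blocked)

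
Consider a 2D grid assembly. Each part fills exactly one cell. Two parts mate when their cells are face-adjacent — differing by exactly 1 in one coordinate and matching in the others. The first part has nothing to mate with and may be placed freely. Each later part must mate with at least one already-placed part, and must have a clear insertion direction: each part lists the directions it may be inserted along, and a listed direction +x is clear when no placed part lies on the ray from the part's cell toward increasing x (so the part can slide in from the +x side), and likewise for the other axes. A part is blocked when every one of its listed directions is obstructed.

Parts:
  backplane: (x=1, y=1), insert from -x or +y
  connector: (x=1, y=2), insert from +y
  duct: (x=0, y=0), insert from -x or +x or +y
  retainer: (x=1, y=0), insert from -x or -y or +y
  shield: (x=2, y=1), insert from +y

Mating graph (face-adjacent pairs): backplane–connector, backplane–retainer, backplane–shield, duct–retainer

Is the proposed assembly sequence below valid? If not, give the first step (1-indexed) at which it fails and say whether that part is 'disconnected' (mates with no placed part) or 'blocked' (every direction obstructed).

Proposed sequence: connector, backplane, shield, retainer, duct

1. connector@(1, 2) [+y clear] — {connector}
2. backplane@(1, 1) [-x clear] — {backplane, connector}
3. shield@(2, 1) [+y clear] — {backplane, connector, shield}
4. retainer@(1, 0) [-x clear] — {backplane, connector, retainer, shield}
5. duct@(0, 0) [-x clear] — {backplane, connector, duct, retainer, shield}

Valid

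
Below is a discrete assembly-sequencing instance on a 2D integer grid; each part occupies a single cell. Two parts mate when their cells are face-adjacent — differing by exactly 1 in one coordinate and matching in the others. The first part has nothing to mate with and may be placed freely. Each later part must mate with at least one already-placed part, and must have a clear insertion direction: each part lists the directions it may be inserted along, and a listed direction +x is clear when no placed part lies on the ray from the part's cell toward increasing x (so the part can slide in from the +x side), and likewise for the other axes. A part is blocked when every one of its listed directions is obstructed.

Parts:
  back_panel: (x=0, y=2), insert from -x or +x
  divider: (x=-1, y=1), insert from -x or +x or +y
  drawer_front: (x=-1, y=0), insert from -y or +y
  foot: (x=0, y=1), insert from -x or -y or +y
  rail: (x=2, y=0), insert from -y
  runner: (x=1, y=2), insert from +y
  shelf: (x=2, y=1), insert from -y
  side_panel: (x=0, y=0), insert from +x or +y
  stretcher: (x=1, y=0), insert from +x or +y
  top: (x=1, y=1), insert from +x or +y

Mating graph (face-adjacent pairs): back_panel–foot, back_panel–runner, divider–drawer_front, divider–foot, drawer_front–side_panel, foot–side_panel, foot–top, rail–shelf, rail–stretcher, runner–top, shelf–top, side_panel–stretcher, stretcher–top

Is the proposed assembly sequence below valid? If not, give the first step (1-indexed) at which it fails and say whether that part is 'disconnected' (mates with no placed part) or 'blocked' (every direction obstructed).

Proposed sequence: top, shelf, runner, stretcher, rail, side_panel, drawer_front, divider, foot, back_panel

1. top@(1, 1) [+x clear] — {top}
2. shelf@(2, 1) [-y clear] — {shelf, top}
3. runner@(1, 2) [+y clear] — {runner, shelf, top}
4. stretcher@(1, 0) [+x clear] — {runner, shelf, stretcher, top}
5. rail@(2, 0) [-y clear] — {rail, runner, shelf, stretcher, top}
6. side_panel@(0, 0) [+y clear] — {rail, runner, shelf, side_panel, stretcher, top}
7. drawer_front@(-1, 0) [-y clear] — {drawer_front, rail, runner, shelf, side_panel, stretcher, top}
8. divider@(-1, 1) [-x clear] — {divider, drawer_front, rail, runner, shelf, side_panel, stretcher, top}
9. foot@(0, 1) [+y clear] — {divider, drawer_front, foot, rail, runner, shelf, side_panel, stretcher, top}
10. back_panel@(0, 2) [-x clear] — {back_panel, divider, drawer_front, foot, rail, runner, shelf, side_panel, stretcher, top}

Valid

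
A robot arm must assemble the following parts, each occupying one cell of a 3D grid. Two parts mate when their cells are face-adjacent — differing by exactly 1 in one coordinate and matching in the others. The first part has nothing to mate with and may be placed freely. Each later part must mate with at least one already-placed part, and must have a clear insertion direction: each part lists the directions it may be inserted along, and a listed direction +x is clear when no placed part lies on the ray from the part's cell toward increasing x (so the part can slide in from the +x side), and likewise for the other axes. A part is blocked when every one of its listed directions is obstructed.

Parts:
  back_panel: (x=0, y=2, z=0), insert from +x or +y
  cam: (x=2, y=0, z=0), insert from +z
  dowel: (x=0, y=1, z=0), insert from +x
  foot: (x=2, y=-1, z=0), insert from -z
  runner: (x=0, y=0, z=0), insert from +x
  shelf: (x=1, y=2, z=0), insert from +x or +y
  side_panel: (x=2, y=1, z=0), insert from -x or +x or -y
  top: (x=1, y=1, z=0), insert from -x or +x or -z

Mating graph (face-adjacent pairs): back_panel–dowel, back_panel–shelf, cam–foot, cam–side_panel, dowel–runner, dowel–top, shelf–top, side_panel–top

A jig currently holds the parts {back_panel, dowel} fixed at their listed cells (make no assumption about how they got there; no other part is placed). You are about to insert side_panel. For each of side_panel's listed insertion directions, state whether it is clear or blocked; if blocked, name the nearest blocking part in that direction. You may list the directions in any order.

+x: clear; -x: blocked by dowel; -y: clear

-x: nearest on ray is dowel@(0, 1, 0) ⇒ blocked
+x: ray from side_panel(2, 1, 0) has no placed part ⇒ clear
-y: ray from side_panel(2, 1, 0) has no placed part ⇒ clear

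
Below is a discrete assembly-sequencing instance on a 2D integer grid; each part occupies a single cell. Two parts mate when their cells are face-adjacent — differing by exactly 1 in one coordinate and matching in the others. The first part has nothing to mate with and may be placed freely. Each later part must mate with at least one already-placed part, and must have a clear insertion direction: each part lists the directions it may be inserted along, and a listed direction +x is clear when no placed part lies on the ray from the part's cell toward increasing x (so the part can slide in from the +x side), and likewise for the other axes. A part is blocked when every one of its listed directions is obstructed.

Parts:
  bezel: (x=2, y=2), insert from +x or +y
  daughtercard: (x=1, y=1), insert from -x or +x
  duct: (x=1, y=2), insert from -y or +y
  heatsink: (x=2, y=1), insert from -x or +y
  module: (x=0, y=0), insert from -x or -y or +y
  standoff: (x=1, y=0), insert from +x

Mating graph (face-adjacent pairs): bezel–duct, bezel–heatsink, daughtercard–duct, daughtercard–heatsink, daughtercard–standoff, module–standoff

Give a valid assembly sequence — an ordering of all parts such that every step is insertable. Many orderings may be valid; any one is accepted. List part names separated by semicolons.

module; standoff; daughtercard; heatsink; bezel; duct

1. module@(0, 0) [-x clear] — {module}
2. standoff@(1, 0) [+x clear] — {module, standoff}
3. daughtercard@(1, 1) [-x clear] — {daughtercard, module, standoff}
4. heatsink@(2, 1) [+y clear] — {daughtercard, heatsink, module, standoff}
5. bezel@(2, 2) [+x clear] — {bezel, daughtercard, heatsink, module, standoff}
6. duct@(1, 2) [+y clear] — {bezel, daughtercard, duct, heatsink, module, standoff}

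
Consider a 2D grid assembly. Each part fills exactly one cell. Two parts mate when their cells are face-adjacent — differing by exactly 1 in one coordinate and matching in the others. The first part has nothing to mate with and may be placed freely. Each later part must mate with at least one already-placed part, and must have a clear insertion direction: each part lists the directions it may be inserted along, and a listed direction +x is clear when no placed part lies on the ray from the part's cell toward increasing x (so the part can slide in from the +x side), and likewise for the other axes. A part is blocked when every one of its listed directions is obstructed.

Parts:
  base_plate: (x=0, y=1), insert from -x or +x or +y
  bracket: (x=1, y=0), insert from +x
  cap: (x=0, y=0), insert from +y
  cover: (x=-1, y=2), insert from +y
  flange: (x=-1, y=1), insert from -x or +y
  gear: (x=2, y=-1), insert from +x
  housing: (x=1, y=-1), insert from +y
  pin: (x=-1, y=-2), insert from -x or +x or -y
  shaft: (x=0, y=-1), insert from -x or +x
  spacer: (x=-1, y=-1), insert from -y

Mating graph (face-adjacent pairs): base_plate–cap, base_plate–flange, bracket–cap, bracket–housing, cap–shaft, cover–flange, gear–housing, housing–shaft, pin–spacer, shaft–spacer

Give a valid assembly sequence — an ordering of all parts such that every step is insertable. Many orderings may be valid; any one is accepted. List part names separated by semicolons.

gear; housing; shaft; bracket; spacer; pin; cap; base_plate; flange; cover

1. gear@(2, -1) [+x clear] — {gear}
2. housing@(1, -1) [+y clear] — {gear, housing}
3. shaft@(0, -1) [-x clear] — {gear, housing, shaft}
4. bracket@(1, 0) [+x clear] — {bracket, gear, housing, shaft}
5. spacer@(-1, -1) [-y clear] — {bracket, gear, housing, shaft, spacer}
6. pin@(-1, -2) [-x clear] — {bracket, gear, housing, pin, shaft, spacer}
7. cap@(0, 0) [+y clear] — {bracket, cap, gear, housing, pin, shaft, spacer}
8. base_plate@(0, 1) [-x clear] — {base_plate, bracket, cap, gear, housing, pin, shaft, spacer}
9. flange@(-1, 1) [-x clear] — {base_plate, bracket, cap, flange, gear, housing, pin, shaft, spacer}
10. cover@(-1, 2) [+y clear] — {base_plate, bracket, cap, cover, flange, gear, housing, pin, shaft, spacer}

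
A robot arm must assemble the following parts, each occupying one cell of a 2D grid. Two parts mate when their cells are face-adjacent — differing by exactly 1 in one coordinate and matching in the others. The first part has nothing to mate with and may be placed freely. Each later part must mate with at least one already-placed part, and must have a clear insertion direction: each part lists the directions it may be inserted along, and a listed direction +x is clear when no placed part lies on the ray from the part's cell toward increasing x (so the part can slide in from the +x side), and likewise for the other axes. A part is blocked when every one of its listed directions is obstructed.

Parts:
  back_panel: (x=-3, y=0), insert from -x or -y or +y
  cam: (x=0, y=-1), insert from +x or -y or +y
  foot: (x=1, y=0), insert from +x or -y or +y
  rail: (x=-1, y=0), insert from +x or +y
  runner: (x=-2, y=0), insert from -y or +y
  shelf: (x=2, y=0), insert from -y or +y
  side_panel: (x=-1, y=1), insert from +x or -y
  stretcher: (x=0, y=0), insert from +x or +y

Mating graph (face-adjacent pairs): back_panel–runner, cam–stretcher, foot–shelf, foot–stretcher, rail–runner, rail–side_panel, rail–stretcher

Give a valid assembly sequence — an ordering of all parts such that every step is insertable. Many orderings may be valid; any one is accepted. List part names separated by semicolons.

1. stretcher@(0, 0) [+x clear] — {stretcher}
2. cam@(0, -1) [+x clear] — {cam, stretcher}
3. rail@(-1, 0) [+y clear] — {cam, rail, stretcher}
4. runner@(-2, 0) [-y clear] — {cam, rail, runner, stretcher}
5. back_panel@(-3, 0) [-x clear] — {back_panel, cam, rail, runner, stretcher}
6. foot@(1, 0) [+x clear] — {back_panel, cam, foot, rail, runner, stretcher}
7. shelf@(2, 0) [-y clear] — {back_panel, cam, foot, rail, runner, shelf, stretcher}
8. side_panel@(-1, 1) [+x clear] — {back_panel, cam, foot, rail, runner, shelf, side_panel, stretcher}

stretcher; cam; rail; runner; back_panel; foot; shelf; side_panel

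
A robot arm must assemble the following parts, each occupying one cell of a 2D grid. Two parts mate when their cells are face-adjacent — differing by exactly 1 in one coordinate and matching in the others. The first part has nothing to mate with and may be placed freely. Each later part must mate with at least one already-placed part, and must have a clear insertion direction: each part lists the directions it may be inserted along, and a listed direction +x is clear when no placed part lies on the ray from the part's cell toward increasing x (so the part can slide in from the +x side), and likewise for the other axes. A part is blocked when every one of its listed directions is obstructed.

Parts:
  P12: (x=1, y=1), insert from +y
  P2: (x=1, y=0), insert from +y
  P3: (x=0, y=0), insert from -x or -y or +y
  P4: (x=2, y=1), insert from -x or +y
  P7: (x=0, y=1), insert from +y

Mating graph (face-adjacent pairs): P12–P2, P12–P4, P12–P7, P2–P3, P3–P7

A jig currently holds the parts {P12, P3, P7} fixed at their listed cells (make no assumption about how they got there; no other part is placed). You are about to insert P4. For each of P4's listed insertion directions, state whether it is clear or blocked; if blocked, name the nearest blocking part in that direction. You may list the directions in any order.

-x: nearest on ray is P12@(1, 1) ⇒ blocked
+y: ray from P4(2, 1) has no placed part ⇒ clear

+y: clear; -x: blocked by P12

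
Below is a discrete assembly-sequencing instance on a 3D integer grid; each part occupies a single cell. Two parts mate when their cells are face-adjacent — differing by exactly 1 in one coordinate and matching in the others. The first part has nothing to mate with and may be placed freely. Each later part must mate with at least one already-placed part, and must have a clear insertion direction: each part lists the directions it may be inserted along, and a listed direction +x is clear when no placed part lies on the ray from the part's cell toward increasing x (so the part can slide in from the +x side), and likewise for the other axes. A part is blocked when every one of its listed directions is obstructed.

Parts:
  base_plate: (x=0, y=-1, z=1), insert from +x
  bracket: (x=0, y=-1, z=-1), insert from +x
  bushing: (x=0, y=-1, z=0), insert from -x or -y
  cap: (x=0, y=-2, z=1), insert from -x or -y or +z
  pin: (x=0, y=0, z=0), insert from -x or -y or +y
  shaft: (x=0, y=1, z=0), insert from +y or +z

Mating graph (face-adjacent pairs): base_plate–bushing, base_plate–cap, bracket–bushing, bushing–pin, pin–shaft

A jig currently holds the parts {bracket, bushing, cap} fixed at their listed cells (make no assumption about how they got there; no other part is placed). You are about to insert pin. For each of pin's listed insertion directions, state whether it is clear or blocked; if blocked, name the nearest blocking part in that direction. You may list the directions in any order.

-x: ray from pin(0, 0, 0) has no placed part ⇒ clear
-y: nearest on ray is bushing@(0, -1, 0) ⇒ blocked
+y: ray from pin(0, 0, 0) has no placed part ⇒ clear

+y: clear; -x: clear; -y: blocked by bushing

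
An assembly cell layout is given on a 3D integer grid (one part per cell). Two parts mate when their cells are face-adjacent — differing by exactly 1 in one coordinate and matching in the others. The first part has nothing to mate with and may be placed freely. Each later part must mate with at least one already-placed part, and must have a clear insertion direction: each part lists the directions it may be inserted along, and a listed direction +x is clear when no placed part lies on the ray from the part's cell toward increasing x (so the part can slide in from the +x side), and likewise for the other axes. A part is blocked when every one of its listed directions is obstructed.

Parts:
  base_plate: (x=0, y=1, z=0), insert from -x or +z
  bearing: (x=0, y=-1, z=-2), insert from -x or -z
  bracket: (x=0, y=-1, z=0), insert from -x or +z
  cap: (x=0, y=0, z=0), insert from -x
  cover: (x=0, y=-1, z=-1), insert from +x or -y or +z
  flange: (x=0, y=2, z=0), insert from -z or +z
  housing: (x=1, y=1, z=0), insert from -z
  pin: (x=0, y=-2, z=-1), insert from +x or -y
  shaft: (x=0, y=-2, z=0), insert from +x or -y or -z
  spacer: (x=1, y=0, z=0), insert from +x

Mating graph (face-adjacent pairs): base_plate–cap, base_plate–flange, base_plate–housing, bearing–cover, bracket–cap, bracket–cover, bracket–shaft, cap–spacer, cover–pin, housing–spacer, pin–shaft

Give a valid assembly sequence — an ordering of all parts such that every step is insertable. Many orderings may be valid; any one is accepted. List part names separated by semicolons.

shaft; bracket; pin; cap; base_plate; flange; spacer; cover; bearing; housing

1. shaft@(0, -2, 0) [+x clear] — {shaft}
2. bracket@(0, -1, 0) [-x clear] — {bracket, shaft}
3. pin@(0, -2, -1) [+x clear] — {bracket, pin, shaft}
4. cap@(0, 0, 0) [-x clear] — {bracket, cap, pin, shaft}
5. base_plate@(0, 1, 0) [-x clear] — {base_plate, bracket, cap, pin, shaft}
6. flange@(0, 2, 0) [-z clear] — {base_plate, bracket, cap, flange, pin, shaft}
7. spacer@(1, 0, 0) [+x clear] — {base_plate, bracket, cap, flange, pin, shaft, spacer}
8. cover@(0, -1, -1) [+x clear] — {base_plate, bracket, cap, cover, flange, pin, shaft, spacer}
9. bearing@(0, -1, -2) [-x clear] — {base_plate, bearing, bracket, cap, cover, flange, pin, shaft, spacer}
10. housing@(1, 1, 0) [-z clear] — {base_plate, bearing, bracket, cap, cover, flange, housing, pin, shaft, spacer}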